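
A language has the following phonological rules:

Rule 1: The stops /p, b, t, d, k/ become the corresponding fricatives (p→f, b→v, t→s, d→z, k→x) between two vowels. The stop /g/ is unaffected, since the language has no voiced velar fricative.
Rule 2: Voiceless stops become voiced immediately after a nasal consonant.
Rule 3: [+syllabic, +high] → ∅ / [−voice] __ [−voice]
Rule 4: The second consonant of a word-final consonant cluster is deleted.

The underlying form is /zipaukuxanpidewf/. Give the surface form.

Rule 1 (intervocalic spirantization): /p/ is a stop between vowels /i/ and /a/, so it spirantizes to the fricative [f]. /k/ is a stop between vowels /u/ and /u/, so it spirantizes to the fricative [x]. /d/ is a stop between vowels /i/ and /e/, so it spirantizes to the fricative [z]. /zipaukuxanpidewf/ → zifauxuxanpizewf.
Rule 2 (post-nasal voicing): /p/ is a voiceless stop immediately after the nasal /n/, so it voices to [b]. /zifauxuxanpizewf/ → zifauxuxanbizewf.
Rule 3 (high vowel syncope): /u/ is a high vowel flanked by voiceless consonants /x/ and /x/, so it deletes. /zifauxuxanbizewf/ → zifauxxanbizewf.
Rule 4 (final cluster simplification): /f/ is the second consonant of a word-final cluster /wf/, so it deletes. /zifauxxanbizewf/ → zifauxxanbizew.

zifauxxanbizew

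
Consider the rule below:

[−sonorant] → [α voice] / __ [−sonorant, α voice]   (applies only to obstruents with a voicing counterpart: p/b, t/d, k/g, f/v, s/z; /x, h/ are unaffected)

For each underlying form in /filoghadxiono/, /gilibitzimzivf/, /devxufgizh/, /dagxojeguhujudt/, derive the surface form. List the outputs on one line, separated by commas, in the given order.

/filoghadxiono/: /g/ precedes the voiceless obstruent /h/, so it devoices to [k] by assimilation. /d/ precedes the voiceless obstruent /x/, so it devoices to [t] by assimilation. → [filokhatxiono].
/gilibitzimzivf/: /t/ precedes the voiced obstruent /z/, so it voices to [d] by assimilation. /v/ precedes the voiceless obstruent /f/, so it devoices to [f] by assimilation. → [gilibidzimziff].
/devxufgizh/: /v/ precedes the voiceless obstruent /x/, so it devoices to [f] by assimilation. /f/ precedes the voiced obstruent /g/, so it voices to [v] by assimilation. /z/ precedes the voiceless obstruent /h/, so it devoices to [s] by assimilation. → [defxuvgish].
/dagxojeguhujudt/: /g/ precedes the voiceless obstruent /x/, so it devoices to [k] by assimilation. /d/ precedes the voiceless obstruent /t/, so it devoices to [t] by assimilation. → [dakxojeguhujutt].

filokhatxiono, gilibidzimziff, defxuvgish, dakxojeguhujutt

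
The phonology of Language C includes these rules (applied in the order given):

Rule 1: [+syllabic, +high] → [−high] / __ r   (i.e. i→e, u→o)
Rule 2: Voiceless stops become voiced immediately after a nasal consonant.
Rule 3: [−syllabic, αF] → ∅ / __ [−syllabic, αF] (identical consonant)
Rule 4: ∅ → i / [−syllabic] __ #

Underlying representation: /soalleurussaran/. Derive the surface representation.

Rule 1 (pre-rhotic lowering): /u/ is a high vowel immediately before /r/, so it lowers to [o]. /soalleurussaran/ → soalleorussaran.
Rule 2 (post-nasal voicing): no segment meets the environment; /soalleorussaran/ is unchanged.
Rule 3 (degemination): /ll/ is a geminate; the first /l/ deletes. /ss/ is a geminate; the first /s/ deletes. /soalleorussaran/ → soaleorusaran.
Rule 4 (final i-epenthesis): the form ends in the consonant /n/, so [i] is inserted word-finally. /soaleorusaran/ → soaleorusarani.

soaleorusarani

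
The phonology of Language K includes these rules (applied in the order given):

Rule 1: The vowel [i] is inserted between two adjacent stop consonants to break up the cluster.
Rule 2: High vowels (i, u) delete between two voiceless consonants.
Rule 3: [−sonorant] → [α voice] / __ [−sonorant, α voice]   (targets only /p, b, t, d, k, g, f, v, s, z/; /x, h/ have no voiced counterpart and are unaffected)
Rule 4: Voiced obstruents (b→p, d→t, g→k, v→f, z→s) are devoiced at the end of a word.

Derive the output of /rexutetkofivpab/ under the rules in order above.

rextetkofifpap

Rule 1 (stop-cluster i-epenthesis): /t/ and /k/ form a stop–stop cluster, so [i] is inserted between them. /rexutetkofivpab/ → rexutetikofivpab.
Rule 2 (high vowel syncope): /u/ is a high vowel flanked by voiceless consonants /x/ and /t/, so it deletes. /i/ is a high vowel flanked by voiceless consonants /t/ and /k/, so it deletes. /rexutetikofivpab/ → rextetkofivpab.
Rule 3 (regressive voicing assimilation): /v/ precedes the voiceless obstruent /p/, so it devoices to [f] by assimilation. /rextetkofivpab/ → rextetkofifpab.
Rule 4 (final devoicing): /b/ is a voiced obstruent in word-final position, so it devoices to [p]. /rextetkofifpab/ → rextetkofifpap.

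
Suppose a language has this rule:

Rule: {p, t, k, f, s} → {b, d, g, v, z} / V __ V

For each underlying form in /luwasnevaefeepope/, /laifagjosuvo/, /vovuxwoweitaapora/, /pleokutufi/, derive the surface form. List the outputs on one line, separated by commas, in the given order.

luwasnevaeveebobe, laivagjozuvo, vovuxwoweidaabora, pleoguduvi

/luwasnevaefeepope/: /f/ is a voiceless obstruent between vowels /e/ and /e/, so it voices to [v]. /p/ is a voiceless obstruent between vowels /e/ and /o/, so it voices to [b]. /p/ is a voiceless obstruent between vowels /o/ and /e/, so it voices to [b]. → [luwasnevaeveebobe].
/laifagjosuvo/: /f/ is a voiceless obstruent between vowels /i/ and /a/, so it voices to [v]. /s/ is a voiceless obstruent between vowels /o/ and /u/, so it voices to [z]. → [laivagjozuvo].
/vovuxwoweitaapora/: /t/ is a voiceless obstruent between vowels /i/ and /a/, so it voices to [d]. /p/ is a voiceless obstruent between vowels /a/ and /o/, so it voices to [b]. → [vovuxwoweidaabora].
/pleokutufi/: /k/ is a voiceless obstruent between vowels /o/ and /u/, so it voices to [g]. /t/ is a voiceless obstruent between vowels /u/ and /u/, so it voices to [d]. /f/ is a voiceless obstruent between vowels /u/ and /i/, so it voices to [v]. → [pleoguduvi].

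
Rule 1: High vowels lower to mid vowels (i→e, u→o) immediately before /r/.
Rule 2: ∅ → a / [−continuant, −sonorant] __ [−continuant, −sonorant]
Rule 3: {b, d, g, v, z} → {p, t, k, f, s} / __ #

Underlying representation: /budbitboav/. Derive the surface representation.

budabitaboaf

Rule 1 (pre-rhotic lowering): no segment meets the environment; /budbitboav/ is unchanged.
Rule 2 (stop-cluster a-epenthesis): /d/ and /b/ form a stop–stop cluster, so [a] is inserted between them. /t/ and /b/ form a stop–stop cluster, so [a] is inserted between them. /budbitboav/ → budabitaboav.
Rule 3 (final devoicing): /v/ is a voiced obstruent in word-final position, so it devoices to [f]. /budabitaboav/ → budabitaboaf.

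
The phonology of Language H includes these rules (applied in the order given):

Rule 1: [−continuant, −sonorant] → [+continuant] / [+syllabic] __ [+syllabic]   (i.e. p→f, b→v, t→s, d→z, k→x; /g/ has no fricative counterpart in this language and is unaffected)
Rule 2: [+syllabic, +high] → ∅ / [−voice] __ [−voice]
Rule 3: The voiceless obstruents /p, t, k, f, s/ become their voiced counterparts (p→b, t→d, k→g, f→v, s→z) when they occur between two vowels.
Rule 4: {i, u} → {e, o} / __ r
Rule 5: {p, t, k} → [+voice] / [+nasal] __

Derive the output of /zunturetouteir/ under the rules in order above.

Rule 1 (intervocalic spirantization): /t/ is a stop between vowels /e/ and /o/, so it spirantizes to the fricative [s]. /t/ is a stop between vowels /u/ and /e/, so it spirantizes to the fricative [s]. /zunturetouteir/ → zunturesouseir.
Rule 2 (high vowel syncope): no segment meets the environment; /zunturesouseir/ is unchanged.
Rule 3 (intervocalic voicing): /s/ is a voiceless obstruent between vowels /e/ and /o/, so it voices to [z]. /s/ is a voiceless obstruent between vowels /u/ and /e/, so it voices to [z]. /zunturesouseir/ → zunturezouzeir.
Rule 4 (pre-rhotic lowering): /u/ is a high vowel immediately before /r/, so it lowers to [o]. /i/ is a high vowel immediately before /r/, so it lowers to [e]. /zunturezouzeir/ → zuntorezouzeer.
Rule 5 (post-nasal voicing): /t/ is a voiceless stop immediately after the nasal /n/, so it voices to [d]. /zuntorezouzeer/ → zundorezouzeer.

zundorezouzeer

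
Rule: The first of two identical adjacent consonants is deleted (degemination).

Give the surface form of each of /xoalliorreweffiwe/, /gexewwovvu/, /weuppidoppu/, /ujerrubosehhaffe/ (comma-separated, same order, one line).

/xoalliorreweffiwe/: /ll/ is a geminate; the first /l/ deletes. /rr/ is a geminate; the first /r/ deletes. /ff/ is a geminate; the first /f/ deletes. → [xoaliorewefiwe].
/gexewwovvu/: /ww/ is a geminate; the first /w/ deletes. /vv/ is a geminate; the first /v/ deletes. → [gexewovu].
/weuppidoppu/: /pp/ is a geminate; the first /p/ deletes. /pp/ is a geminate; the first /p/ deletes. → [weupidopu].
/ujerrubosehhaffe/: /rr/ is a geminate; the first /r/ deletes. /hh/ is a geminate; the first /h/ deletes. /ff/ is a geminate; the first /f/ deletes. → [ujerubosehafe].

xoaliorewefiwe, gexewovu, weupidopu, ujerubosehafe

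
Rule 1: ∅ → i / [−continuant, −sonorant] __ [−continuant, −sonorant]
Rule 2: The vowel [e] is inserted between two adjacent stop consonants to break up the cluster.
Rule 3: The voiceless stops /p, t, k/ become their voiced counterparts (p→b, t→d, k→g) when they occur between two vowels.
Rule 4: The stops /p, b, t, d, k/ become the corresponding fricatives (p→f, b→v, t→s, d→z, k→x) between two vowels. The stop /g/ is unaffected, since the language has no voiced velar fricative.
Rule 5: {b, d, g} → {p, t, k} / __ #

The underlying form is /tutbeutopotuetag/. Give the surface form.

tuziveuzovozuezak

Rule 1 (stop-cluster i-epenthesis): /t/ and /b/ form a stop–stop cluster, so [i] is inserted between them. /tutbeutopotuetag/ → tutibeutopotuetag.
Rule 2 (stop-cluster e-epenthesis): no segment meets the environment; /tutibeutopotuetag/ is unchanged.
Rule 3 (intervocalic voicing): /t/ is a voiceless stop between vowels /u/ and /i/, so it voices to [d]. /t/ is a voiceless stop between vowels /u/ and /o/, so it voices to [d]. /p/ is a voiceless stop between vowels /o/ and /o/, so it voices to [b]. /t/ is a voiceless stop between vowels /o/ and /u/, so it voices to [d]. /t/ is a voiceless stop between vowels /e/ and /a/, so it voices to [d]. /tutibeutopotuetag/ → tudibeudoboduedag.
Rule 4 (intervocalic spirantization): /d/ is a stop between vowels /u/ and /i/, so it spirantizes to the fricative [z]. /b/ is a stop between vowels /i/ and /e/, so it spirantizes to the fricative [v]. /d/ is a stop between vowels /u/ and /o/, so it spirantizes to the fricative [z]. /b/ is a stop between vowels /o/ and /o/, so it spirantizes to the fricative [v]. /d/ is a stop between vowels /o/ and /u/, so it spirantizes to the fricative [z]. /d/ is a stop between vowels /e/ and /a/, so it spirantizes to the fricative [z]. /tudibeudoboduedag/ → tuziveuzovozuezag.
Rule 5 (final devoicing): /g/ is a voiced stop in word-final position, so it devoices to [k]. /tuziveuzovozuezag/ → tuziveuzovozuezak.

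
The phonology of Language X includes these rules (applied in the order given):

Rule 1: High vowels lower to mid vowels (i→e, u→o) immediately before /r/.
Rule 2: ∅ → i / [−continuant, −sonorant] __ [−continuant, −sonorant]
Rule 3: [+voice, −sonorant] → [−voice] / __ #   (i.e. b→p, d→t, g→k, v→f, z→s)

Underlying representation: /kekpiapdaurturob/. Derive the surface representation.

kekipiapidaortorop

Rule 1 (pre-rhotic lowering): /u/ is a high vowel immediately before /r/, so it lowers to [o]. /u/ is a high vowel immediately before /r/, so it lowers to [o]. /kekpiapdaurturob/ → kekpiapdaortorob.
Rule 2 (stop-cluster i-epenthesis): /k/ and /p/ form a stop–stop cluster, so [i] is inserted between them. /p/ and /d/ form a stop–stop cluster, so [i] is inserted between them. /kekpiapdaortorob/ → kekipiapidaortorob.
Rule 3 (final devoicing): /b/ is a voiced obstruent in word-final position, so it devoices to [p]. /kekipiapidaortorob/ → kekipiapidaortorop.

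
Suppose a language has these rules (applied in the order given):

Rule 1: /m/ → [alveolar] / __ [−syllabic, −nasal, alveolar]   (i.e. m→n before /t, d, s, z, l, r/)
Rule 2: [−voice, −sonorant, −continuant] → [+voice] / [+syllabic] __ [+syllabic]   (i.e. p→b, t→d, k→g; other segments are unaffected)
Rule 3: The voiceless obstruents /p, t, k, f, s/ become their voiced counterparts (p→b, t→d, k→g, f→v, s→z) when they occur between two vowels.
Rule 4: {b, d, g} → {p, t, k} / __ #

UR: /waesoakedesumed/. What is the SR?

waezoagedezumet

Rule 1 (nasal place assimilation): no segment meets the environment; /waesoakedesumed/ is unchanged.
Rule 2 (intervocalic voicing): /k/ is a voiceless stop between vowels /a/ and /e/, so it voices to [g]. /waesoakedesumed/ → waesoagedesumed.
Rule 3 (intervocalic voicing): /s/ is a voiceless obstruent between vowels /e/ and /o/, so it voices to [z]. /s/ is a voiceless obstruent between vowels /e/ and /u/, so it voices to [z]. /waesoagedesumed/ → waezoagedezumed.
Rule 4 (final devoicing): /d/ is a voiced stop in word-final position, so it devoices to [t]. /waezoagedezumed/ → waezoagedezumet.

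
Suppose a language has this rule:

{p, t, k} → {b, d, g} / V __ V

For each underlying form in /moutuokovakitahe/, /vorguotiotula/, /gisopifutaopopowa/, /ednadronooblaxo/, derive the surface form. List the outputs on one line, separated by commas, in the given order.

/moutuokovakitahe/: /t/ is a voiceless stop between vowels /u/ and /u/, so it voices to [d]. /k/ is a voiceless stop between vowels /o/ and /o/, so it voices to [g]. /k/ is a voiceless stop between vowels /a/ and /i/, so it voices to [g]. /t/ is a voiceless stop between vowels /i/ and /a/, so it voices to [d]. → [mouduogovagidahe].
/vorguotiotula/: /t/ is a voiceless stop between vowels /o/ and /i/, so it voices to [d]. /t/ is a voiceless stop between vowels /o/ and /u/, so it voices to [d]. → [vorguodiodula].
/gisopifutaopopowa/: /p/ is a voiceless stop between vowels /o/ and /i/, so it voices to [b]. /t/ is a voiceless stop between vowels /u/ and /a/, so it voices to [d]. /p/ is a voiceless stop between vowels /o/ and /o/, so it voices to [b]. /p/ is a voiceless stop between vowels /o/ and /o/, so it voices to [b]. → [gisobifudaobobowa].
/ednadronooblaxo/: the rule's environment is not met; surfaces unchanged as [ednadronooblaxo].

mouduogovagidahe, vorguodiodula, gisobifudaobobowa, ednadronooblaxo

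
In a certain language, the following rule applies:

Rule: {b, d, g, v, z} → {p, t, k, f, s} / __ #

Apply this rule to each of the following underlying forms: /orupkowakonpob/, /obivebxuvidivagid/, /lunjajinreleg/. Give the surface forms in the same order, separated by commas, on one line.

/orupkowakonpob/: /b/ is a voiced obstruent in word-final position, so it devoices to [p]. → [orupkowakonpop].
/obivebxuvidivagid/: /d/ is a voiced obstruent in word-final position, so it devoices to [t]. → [obivebxuvidivagit].
/lunjajinreleg/: /g/ is a voiced obstruent in word-final position, so it devoices to [k]. → [lunjajinrelek].

orupkowakonpop, obivebxuvidivagit, lunjajinrelek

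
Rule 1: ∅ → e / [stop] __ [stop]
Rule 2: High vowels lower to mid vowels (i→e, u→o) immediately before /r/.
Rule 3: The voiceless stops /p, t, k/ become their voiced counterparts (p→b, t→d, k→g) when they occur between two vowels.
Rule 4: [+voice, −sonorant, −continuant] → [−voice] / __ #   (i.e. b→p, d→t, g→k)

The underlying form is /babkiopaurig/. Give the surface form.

Rule 1 (stop-cluster e-epenthesis): /b/ and /k/ form a stop–stop cluster, so [e] is inserted between them. /babkiopaurig/ → babekiopaurig.
Rule 2 (pre-rhotic lowering): /u/ is a high vowel immediately before /r/, so it lowers to [o]. /babekiopaurig/ → babekiopaorig.
Rule 3 (intervocalic voicing): /k/ is a voiceless stop between vowels /e/ and /i/, so it voices to [g]. /p/ is a voiceless stop between vowels /o/ and /a/, so it voices to [b]. /babekiopaorig/ → babegiobaorig.
Rule 4 (final devoicing): /g/ is a voiced stop in word-final position, so it devoices to [k]. /babegiobaorig/ → babegiobaorik.

babegiobaorik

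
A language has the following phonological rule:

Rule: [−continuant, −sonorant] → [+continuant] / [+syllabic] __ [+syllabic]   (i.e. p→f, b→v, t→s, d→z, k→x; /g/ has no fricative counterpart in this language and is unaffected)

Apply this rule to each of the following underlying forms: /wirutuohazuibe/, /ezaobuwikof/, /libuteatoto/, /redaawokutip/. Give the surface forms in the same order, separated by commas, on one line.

wirusuohazuive, ezaovuwixof, livuseasoso, rezaawoxusip

/wirutuohazuibe/: /t/ is a stop between vowels /u/ and /u/, so it spirantizes to the fricative [s]. /b/ is a stop between vowels /i/ and /e/, so it spirantizes to the fricative [v]. → [wirusuohazuive].
/ezaobuwikof/: /b/ is a stop between vowels /o/ and /u/, so it spirantizes to the fricative [v]. /k/ is a stop between vowels /i/ and /o/, so it spirantizes to the fricative [x]. → [ezaovuwixof].
/libuteatoto/: /b/ is a stop between vowels /i/ and /u/, so it spirantizes to the fricative [v]. /t/ is a stop between vowels /u/ and /e/, so it spirantizes to the fricative [s]. /t/ is a stop between vowels /a/ and /o/, so it spirantizes to the fricative [s]. /t/ is a stop between vowels /o/ and /o/, so it spirantizes to the fricative [s]. → [livuseasoso].
/redaawokutip/: /d/ is a stop between vowels /e/ and /a/, so it spirantizes to the fricative [z]. /k/ is a stop between vowels /o/ and /u/, so it spirantizes to the fricative [x]. /t/ is a stop between vowels /u/ and /i/, so it spirantizes to the fricative [s]. → [rezaawoxusip].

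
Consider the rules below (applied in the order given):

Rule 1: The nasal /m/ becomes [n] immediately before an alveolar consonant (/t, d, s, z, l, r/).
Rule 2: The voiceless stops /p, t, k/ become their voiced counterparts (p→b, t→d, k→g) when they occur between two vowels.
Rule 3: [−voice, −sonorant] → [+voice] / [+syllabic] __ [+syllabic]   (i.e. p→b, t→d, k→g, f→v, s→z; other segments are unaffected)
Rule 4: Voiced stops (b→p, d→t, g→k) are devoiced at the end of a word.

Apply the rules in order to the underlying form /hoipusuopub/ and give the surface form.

Rule 1 (nasal place assimilation): no segment meets the environment; /hoipusuopub/ is unchanged.
Rule 2 (intervocalic voicing): /p/ is a voiceless stop between vowels /i/ and /u/, so it voices to [b]. /p/ is a voiceless stop between vowels /o/ and /u/, so it voices to [b]. /hoipusuopub/ → hoibusuobub.
Rule 3 (intervocalic voicing): /s/ is a voiceless obstruent between vowels /u/ and /u/, so it voices to [z]. /hoibusuobub/ → hoibuzuobub.
Rule 4 (final devoicing): /b/ is a voiced stop in word-final position, so it devoices to [p]. /hoibuzuobub/ → hoibuzuobup.

hoibuzuobup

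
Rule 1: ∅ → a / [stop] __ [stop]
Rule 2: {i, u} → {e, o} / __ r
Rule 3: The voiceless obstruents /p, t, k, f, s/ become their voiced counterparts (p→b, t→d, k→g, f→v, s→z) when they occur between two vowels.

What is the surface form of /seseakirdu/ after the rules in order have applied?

Rule 1 (stop-cluster a-epenthesis): no segment meets the environment; /seseakirdu/ is unchanged.
Rule 2 (pre-rhotic lowering): /i/ is a high vowel immediately before /r/, so it lowers to [e]. /seseakirdu/ → seseakerdu.
Rule 3 (intervocalic voicing): /s/ is a voiceless obstruent between vowels /e/ and /e/, so it voices to [z]. /k/ is a voiceless obstruent between vowels /a/ and /e/, so it voices to [g]. /seseakerdu/ → sezeagerdu.

sezeagerdu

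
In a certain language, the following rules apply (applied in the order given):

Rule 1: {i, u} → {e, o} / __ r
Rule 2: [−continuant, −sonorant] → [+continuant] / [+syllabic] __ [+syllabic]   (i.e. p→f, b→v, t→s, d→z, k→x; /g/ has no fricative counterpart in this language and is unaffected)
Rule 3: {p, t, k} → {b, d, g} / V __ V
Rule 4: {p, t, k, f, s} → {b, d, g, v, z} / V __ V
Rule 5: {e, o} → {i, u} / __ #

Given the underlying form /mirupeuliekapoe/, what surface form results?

meruveuliexavoi

Rule 1 (pre-rhotic lowering): /i/ is a high vowel immediately before /r/, so it lowers to [e]. /mirupeuliekapoe/ → merupeuliekapoe.
Rule 2 (intervocalic spirantization): /p/ is a stop between vowels /u/ and /e/, so it spirantizes to the fricative [f]. /k/ is a stop between vowels /e/ and /a/, so it spirantizes to the fricative [x]. /p/ is a stop between vowels /a/ and /o/, so it spirantizes to the fricative [f]. /merupeuliekapoe/ → merufeuliexafoe.
Rule 3 (intervocalic voicing): no segment meets the environment; /merufeuliexafoe/ is unchanged.
Rule 4 (intervocalic voicing): /f/ is a voiceless obstruent between vowels /u/ and /e/, so it voices to [v]. /f/ is a voiceless obstruent between vowels /a/ and /o/, so it voices to [v]. /merufeuliexafoe/ → meruveuliexavoe.
Rule 5 (final vowel raising): /e/ is a mid vowel in word-final position, so it raises to [i]. /meruveuliexavoe/ → meruveuliexavoi.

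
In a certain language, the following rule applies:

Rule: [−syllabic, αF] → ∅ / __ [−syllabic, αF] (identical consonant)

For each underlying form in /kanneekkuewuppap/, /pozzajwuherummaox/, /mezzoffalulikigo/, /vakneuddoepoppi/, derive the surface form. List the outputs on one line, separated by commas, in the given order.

kaneekuewupap, pozajwuherumaox, mezofalulikigo, vakneudoepopi

/kanneekkuewuppap/: /nn/ is a geminate; the first /n/ deletes. /kk/ is a geminate; the first /k/ deletes. /pp/ is a geminate; the first /p/ deletes. → [kaneekuewupap].
/pozzajwuherummaox/: /zz/ is a geminate; the first /z/ deletes. /mm/ is a geminate; the first /m/ deletes. → [pozajwuherumaox].
/mezzoffalulikigo/: /zz/ is a geminate; the first /z/ deletes. /ff/ is a geminate; the first /f/ deletes. → [mezofalulikigo].
/vakneuddoepoppi/: /dd/ is a geminate; the first /d/ deletes. /pp/ is a geminate; the first /p/ deletes. → [vakneudoepopi].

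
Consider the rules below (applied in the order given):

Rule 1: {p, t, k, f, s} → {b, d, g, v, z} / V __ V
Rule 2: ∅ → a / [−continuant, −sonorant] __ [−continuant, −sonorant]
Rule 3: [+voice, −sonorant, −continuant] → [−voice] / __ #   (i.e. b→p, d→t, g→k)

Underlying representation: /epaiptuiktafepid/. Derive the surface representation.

Rule 1 (intervocalic voicing): /p/ is a voiceless obstruent between vowels /e/ and /a/, so it voices to [b]. /f/ is a voiceless obstruent between vowels /a/ and /e/, so it voices to [v]. /p/ is a voiceless obstruent between vowels /e/ and /i/, so it voices to [b]. /epaiptuiktafepid/ → ebaiptuiktavebid.
Rule 2 (stop-cluster a-epenthesis): /p/ and /t/ form a stop–stop cluster, so [a] is inserted between them. /k/ and /t/ form a stop–stop cluster, so [a] is inserted between them. /ebaiptuiktavebid/ → ebaipatuikatavebid.
Rule 3 (final devoicing): /d/ is a voiced stop in word-final position, so it devoices to [t]. /ebaipatuikatavebid/ → ebaipatuikatavebit.

ebaipatuikatavebit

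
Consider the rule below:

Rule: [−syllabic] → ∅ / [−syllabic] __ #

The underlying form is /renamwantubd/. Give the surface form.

renamwantub

/d/ is the second consonant of a word-final cluster /bd/, so it deletes.
Surface form: [renamwantub].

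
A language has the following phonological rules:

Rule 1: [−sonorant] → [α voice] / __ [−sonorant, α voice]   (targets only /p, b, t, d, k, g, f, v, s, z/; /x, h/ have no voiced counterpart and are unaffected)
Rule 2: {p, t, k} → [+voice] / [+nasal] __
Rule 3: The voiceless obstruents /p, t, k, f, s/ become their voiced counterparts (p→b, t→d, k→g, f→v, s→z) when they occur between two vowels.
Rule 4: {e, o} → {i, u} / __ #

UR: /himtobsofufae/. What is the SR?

himdopsovuvai

Rule 1 (regressive voicing assimilation): /b/ precedes the voiceless obstruent /s/, so it devoices to [p] by assimilation. /himtobsofufae/ → himtopsofufae.
Rule 2 (post-nasal voicing): /t/ is a voiceless stop immediately after the nasal /m/, so it voices to [d]. /himtopsofufae/ → himdopsofufae.
Rule 3 (intervocalic voicing): /f/ is a voiceless obstruent between vowels /o/ and /u/, so it voices to [v]. /f/ is a voiceless obstruent between vowels /u/ and /a/, so it voices to [v]. /himdopsofufae/ → himdopsovuvae.
Rule 4 (final vowel raising): /e/ is a mid vowel in word-final position, so it raises to [i]. /himdopsovuvae/ → himdopsovuvai.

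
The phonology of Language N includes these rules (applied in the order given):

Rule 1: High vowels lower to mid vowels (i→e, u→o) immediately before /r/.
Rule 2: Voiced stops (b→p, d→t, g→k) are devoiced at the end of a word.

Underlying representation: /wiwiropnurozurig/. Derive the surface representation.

wiweropnorozorik

Rule 1 (pre-rhotic lowering): /i/ is a high vowel immediately before /r/, so it lowers to [e]. /u/ is a high vowel immediately before /r/, so it lowers to [o]. /u/ is a high vowel immediately before /r/, so it lowers to [o]. /wiwiropnurozurig/ → wiweropnorozorig.
Rule 2 (final devoicing): /g/ is a voiced stop in word-final position, so it devoices to [k]. /wiweropnorozorig/ → wiweropnorozorik.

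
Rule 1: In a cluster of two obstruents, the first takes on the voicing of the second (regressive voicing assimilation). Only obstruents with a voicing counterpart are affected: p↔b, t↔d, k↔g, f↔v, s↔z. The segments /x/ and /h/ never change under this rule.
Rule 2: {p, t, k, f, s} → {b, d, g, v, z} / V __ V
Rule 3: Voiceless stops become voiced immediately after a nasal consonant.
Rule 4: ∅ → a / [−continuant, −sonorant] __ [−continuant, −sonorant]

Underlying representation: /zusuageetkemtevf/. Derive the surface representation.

zuzuageetakemdeff

Rule 1 (regressive voicing assimilation): /v/ precedes the voiceless obstruent /f/, so it devoices to [f] by assimilation. /zusuageetkemtevf/ → zusuageetkemteff.
Rule 2 (intervocalic voicing): /s/ is a voiceless obstruent between vowels /u/ and /u/, so it voices to [z]. /zusuageetkemteff/ → zuzuageetkemteff.
Rule 3 (post-nasal voicing): /t/ is a voiceless stop immediately after the nasal /m/, so it voices to [d]. /zuzuageetkemteff/ → zuzuageetkemdeff.
Rule 4 (stop-cluster a-epenthesis): /t/ and /k/ form a stop–stop cluster, so [a] is inserted between them. /zuzuageetkemdeff/ → zuzuageetakemdeff.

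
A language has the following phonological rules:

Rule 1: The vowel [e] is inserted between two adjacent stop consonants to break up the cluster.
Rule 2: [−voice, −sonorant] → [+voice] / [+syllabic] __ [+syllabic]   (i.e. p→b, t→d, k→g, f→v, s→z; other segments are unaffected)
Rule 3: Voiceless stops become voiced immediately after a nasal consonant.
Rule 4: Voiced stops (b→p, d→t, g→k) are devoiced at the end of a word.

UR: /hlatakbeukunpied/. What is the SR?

Rule 1 (stop-cluster e-epenthesis): /k/ and /b/ form a stop–stop cluster, so [e] is inserted between them. /hlatakbeukunpied/ → hlatakebeukunpied.
Rule 2 (intervocalic voicing): /t/ is a voiceless obstruent between vowels /a/ and /a/, so it voices to [d]. /k/ is a voiceless obstruent between vowels /a/ and /e/, so it voices to [g]. /k/ is a voiceless obstruent between vowels /u/ and /u/, so it voices to [g]. /hlatakebeukunpied/ → hladagebeugunpied.
Rule 3 (post-nasal voicing): /p/ is a voiceless stop immediately after the nasal /n/, so it voices to [b]. /hladagebeugunpied/ → hladagebeugunbied.
Rule 4 (final devoicing): /d/ is a voiced stop in word-final position, so it devoices to [t]. /hladagebeugunbied/ → hladagebeugunbiet.

hladagebeugunbiet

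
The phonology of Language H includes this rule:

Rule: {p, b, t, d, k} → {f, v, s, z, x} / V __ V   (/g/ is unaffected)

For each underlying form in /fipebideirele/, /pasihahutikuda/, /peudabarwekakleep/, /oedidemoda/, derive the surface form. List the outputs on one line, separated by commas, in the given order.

fifevizeirele, pasihahusixuza, peuzavarwexakleep, oezizemoza

/fipebideirele/: /p/ is a stop between vowels /i/ and /e/, so it spirantizes to the fricative [f]. /b/ is a stop between vowels /e/ and /i/, so it spirantizes to the fricative [v]. /d/ is a stop between vowels /i/ and /e/, so it spirantizes to the fricative [z]. → [fifevizeirele].
/pasihahutikuda/: /t/ is a stop between vowels /u/ and /i/, so it spirantizes to the fricative [s]. /k/ is a stop between vowels /i/ and /u/, so it spirantizes to the fricative [x]. /d/ is a stop between vowels /u/ and /a/, so it spirantizes to the fricative [z]. → [pasihahusixuza].
/peudabarwekakleep/: /d/ is a stop between vowels /u/ and /a/, so it spirantizes to the fricative [z]. /b/ is a stop between vowels /a/ and /a/, so it spirantizes to the fricative [v]. /k/ is a stop between vowels /e/ and /a/, so it spirantizes to the fricative [x]. → [peuzavarwexakleep].
/oedidemoda/: /d/ is a stop between vowels /e/ and /i/, so it spirantizes to the fricative [z]. /d/ is a stop between vowels /i/ and /e/, so it spirantizes to the fricative [z]. /d/ is a stop between vowels /o/ and /a/, so it spirantizes to the fricative [z]. → [oezizemoza].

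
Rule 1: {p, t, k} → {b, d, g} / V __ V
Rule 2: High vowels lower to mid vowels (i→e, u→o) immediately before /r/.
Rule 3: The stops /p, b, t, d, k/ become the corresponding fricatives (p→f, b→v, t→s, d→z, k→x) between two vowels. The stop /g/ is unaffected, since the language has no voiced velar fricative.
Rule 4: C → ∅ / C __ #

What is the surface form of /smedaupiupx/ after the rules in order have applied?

smezauviup

Rule 1 (intervocalic voicing): /p/ is a voiceless stop between vowels /u/ and /i/, so it voices to [b]. /smedaupiupx/ → smedaubiupx.
Rule 2 (pre-rhotic lowering): no segment meets the environment; /smedaubiupx/ is unchanged.
Rule 3 (intervocalic spirantization): /d/ is a stop between vowels /e/ and /a/, so it spirantizes to the fricative [z]. /b/ is a stop between vowels /u/ and /i/, so it spirantizes to the fricative [v]. /smedaubiupx/ → smezauviupx.
Rule 4 (final cluster simplification): /x/ is the second consonant of a word-final cluster /px/, so it deletes. /smezauviupx/ → smezauviup.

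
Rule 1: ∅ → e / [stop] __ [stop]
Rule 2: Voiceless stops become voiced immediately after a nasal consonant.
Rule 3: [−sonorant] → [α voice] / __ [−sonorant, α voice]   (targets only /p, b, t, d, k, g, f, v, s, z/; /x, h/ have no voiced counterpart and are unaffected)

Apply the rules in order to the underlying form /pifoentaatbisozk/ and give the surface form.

Rule 1 (stop-cluster e-epenthesis): /t/ and /b/ form a stop–stop cluster, so [e] is inserted between them. /pifoentaatbisozk/ → pifoentaatebisozk.
Rule 2 (post-nasal voicing): /t/ is a voiceless stop immediately after the nasal /n/, so it voices to [d]. /pifoentaatebisozk/ → pifoendaatebisozk.
Rule 3 (regressive voicing assimilation): /z/ precedes the voiceless obstruent /k/, so it devoices to [s] by assimilation. /pifoendaatebisozk/ → pifoendaatebisosk.

pifoendaatebisosk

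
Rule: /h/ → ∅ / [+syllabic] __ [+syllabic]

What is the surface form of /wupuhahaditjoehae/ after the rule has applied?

wupuaaditjoeae

/h/ occurs between vowels /u/ and /a/, so it deletes.
/h/ occurs between vowels /a/ and /a/, so it deletes.
/h/ occurs between vowels /e/ and /a/, so it deletes.
Surface form: [wupuaaditjoeae].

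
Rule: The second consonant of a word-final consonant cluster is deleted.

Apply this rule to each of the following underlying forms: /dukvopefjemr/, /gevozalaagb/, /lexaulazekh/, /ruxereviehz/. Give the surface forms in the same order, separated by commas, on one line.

/dukvopefjemr/: /r/ is the second consonant of a word-final cluster /mr/, so it deletes. → [dukvopefjem].
/gevozalaagb/: /b/ is the second consonant of a word-final cluster /gb/, so it deletes. → [gevozalaag].
/lexaulazekh/: /h/ is the second consonant of a word-final cluster /kh/, so it deletes. → [lexaulazek].
/ruxereviehz/: /z/ is the second consonant of a word-final cluster /hz/, so it deletes. → [ruxerevieh].

dukvopefjem, gevozalaag, lexaulazek, ruxerevieh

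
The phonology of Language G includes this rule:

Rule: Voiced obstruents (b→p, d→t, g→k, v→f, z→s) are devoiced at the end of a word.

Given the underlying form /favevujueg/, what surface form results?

favevujuek

/g/ is a voiced obstruent in word-final position, so it devoices to [k].
The other instances of /v/ do not occur in the required environment and remain unchanged.
Surface form: [favevujuek].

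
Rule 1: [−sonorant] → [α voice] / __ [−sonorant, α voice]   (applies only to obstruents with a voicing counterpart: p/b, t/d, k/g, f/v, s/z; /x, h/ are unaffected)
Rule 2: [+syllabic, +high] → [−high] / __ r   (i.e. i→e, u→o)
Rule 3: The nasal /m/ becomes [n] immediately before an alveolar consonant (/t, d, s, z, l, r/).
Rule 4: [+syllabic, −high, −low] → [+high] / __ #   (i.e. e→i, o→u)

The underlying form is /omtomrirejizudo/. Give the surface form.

Rule 1 (regressive voicing assimilation): no segment meets the environment; /omtomrirejizudo/ is unchanged.
Rule 2 (pre-rhotic lowering): /i/ is a high vowel immediately before /r/, so it lowers to [e]. /omtomrirejizudo/ → omtomrerejizudo.
Rule 3 (nasal place assimilation): /m/ precedes the alveolar consonant /t/, so it assimilates in place to [n]. /m/ precedes the alveolar consonant /r/, so it assimilates in place to [n]. /omtomrerejizudo/ → ontonrerejizudo.
Rule 4 (final vowel raising): /o/ is a mid vowel in word-final position, so it raises to [u]. /ontonrerejizudo/ → ontonrerejizudu.

ontonrerejizudu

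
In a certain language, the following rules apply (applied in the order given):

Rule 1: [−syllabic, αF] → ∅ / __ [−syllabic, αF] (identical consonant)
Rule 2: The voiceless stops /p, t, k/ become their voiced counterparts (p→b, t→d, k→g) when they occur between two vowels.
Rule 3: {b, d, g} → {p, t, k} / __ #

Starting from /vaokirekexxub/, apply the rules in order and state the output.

Rule 1 (degemination): /xx/ is a geminate; the first /x/ deletes. /vaokirekexxub/ → vaokirekexub.
Rule 2 (intervocalic voicing): /k/ is a voiceless stop between vowels /o/ and /i/, so it voices to [g]. /k/ is a voiceless stop between vowels /e/ and /e/, so it voices to [g]. /vaokirekexub/ → vaogiregexub.
Rule 3 (final devoicing): /b/ is a voiced stop in word-final position, so it devoices to [p]. /vaogiregexub/ → vaogiregexup.

vaogiregexup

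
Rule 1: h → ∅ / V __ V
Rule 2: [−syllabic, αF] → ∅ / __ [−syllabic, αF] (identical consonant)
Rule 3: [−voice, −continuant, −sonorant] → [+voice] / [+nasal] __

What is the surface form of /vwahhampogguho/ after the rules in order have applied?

Rule 1 (intervocalic h-deletion): /h/ occurs between vowels /u/ and /o/, so it deletes. /vwahhampogguho/ → vwahhampogguo.
Rule 2 (degemination): /hh/ is a geminate; the first /h/ deletes. /gg/ is a geminate; the first /g/ deletes. /vwahhampogguo/ → vwahampoguo.
Rule 3 (post-nasal voicing): /p/ is a voiceless stop immediately after the nasal /m/, so it voices to [b]. /vwahampoguo/ → vwahamboguo.

vwahamboguo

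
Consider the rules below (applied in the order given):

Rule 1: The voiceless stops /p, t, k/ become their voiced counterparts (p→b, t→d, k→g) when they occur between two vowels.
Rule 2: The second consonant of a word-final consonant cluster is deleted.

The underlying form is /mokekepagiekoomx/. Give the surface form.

Rule 1 (intervocalic voicing): /k/ is a voiceless stop between vowels /o/ and /e/, so it voices to [g]. /k/ is a voiceless stop between vowels /e/ and /e/, so it voices to [g]. /p/ is a voiceless stop between vowels /e/ and /a/, so it voices to [b]. /k/ is a voiceless stop between vowels /e/ and /o/, so it voices to [g]. /mokekepagiekoomx/ → mogegebagiegoomx.
Rule 2 (final cluster simplification): /x/ is the second consonant of a word-final cluster /mx/, so it deletes. /mogegebagiegoomx/ → mogegebagiegoom.

mogegebagiegoom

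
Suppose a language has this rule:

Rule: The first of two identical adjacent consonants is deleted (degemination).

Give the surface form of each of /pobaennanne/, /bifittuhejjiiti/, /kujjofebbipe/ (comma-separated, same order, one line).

pobaenane, bifituhejiiti, kujofebipe

/pobaennanne/: /nn/ is a geminate; the first /n/ deletes. /nn/ is a geminate; the first /n/ deletes. → [pobaenane].
/bifittuhejjiiti/: /tt/ is a geminate; the first /t/ deletes. /jj/ is a geminate; the first /j/ deletes. → [bifituhejiiti].
/kujjofebbipe/: /jj/ is a geminate; the first /j/ deletes. /bb/ is a geminate; the first /b/ deletes. → [kujofebipe].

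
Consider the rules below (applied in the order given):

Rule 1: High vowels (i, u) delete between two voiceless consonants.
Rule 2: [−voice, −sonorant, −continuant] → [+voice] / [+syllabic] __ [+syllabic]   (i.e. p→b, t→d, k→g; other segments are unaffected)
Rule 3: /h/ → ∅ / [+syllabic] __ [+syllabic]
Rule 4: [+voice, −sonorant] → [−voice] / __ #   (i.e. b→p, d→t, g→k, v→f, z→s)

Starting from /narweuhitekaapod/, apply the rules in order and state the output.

narweuhtegaabot

Rule 1 (high vowel syncope): /i/ is a high vowel flanked by voiceless consonants /h/ and /t/, so it deletes. /narweuhitekaapod/ → narweuhtekaapod.
Rule 2 (intervocalic voicing): /k/ is a voiceless stop between vowels /e/ and /a/, so it voices to [g]. /p/ is a voiceless stop between vowels /a/ and /o/, so it voices to [b]. /narweuhtekaapod/ → narweuhtegaabod.
Rule 3 (intervocalic h-deletion): no segment meets the environment; /narweuhtegaabod/ is unchanged.
Rule 4 (final devoicing): /d/ is a voiced obstruent in word-final position, so it devoices to [t]. /narweuhtegaabod/ → narweuhtegaabot.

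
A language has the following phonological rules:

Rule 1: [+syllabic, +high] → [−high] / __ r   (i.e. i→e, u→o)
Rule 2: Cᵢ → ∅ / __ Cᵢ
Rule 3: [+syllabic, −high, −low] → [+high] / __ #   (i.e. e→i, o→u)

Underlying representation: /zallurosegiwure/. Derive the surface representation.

zalorosegiwori

Rule 1 (pre-rhotic lowering): /u/ is a high vowel immediately before /r/, so it lowers to [o]. /u/ is a high vowel immediately before /r/, so it lowers to [o]. /zallurosegiwure/ → zallorosegiwore.
Rule 2 (degemination): /ll/ is a geminate; the first /l/ deletes. /zallorosegiwore/ → zalorosegiwore.
Rule 3 (final vowel raising): /e/ is a mid vowel in word-final position, so it raises to [i]. /zalorosegiwore/ → zalorosegiwori.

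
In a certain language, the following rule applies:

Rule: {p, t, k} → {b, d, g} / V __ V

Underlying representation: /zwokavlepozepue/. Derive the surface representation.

/k/ is a voiceless stop between vowels /o/ and /a/, so it voices to [g].
/p/ is a voiceless stop between vowels /e/ and /o/, so it voices to [b].
/p/ is a voiceless stop between vowels /e/ and /u/, so it voices to [b].
Surface form: [zwogavlebozebue].

zwogavlebozebue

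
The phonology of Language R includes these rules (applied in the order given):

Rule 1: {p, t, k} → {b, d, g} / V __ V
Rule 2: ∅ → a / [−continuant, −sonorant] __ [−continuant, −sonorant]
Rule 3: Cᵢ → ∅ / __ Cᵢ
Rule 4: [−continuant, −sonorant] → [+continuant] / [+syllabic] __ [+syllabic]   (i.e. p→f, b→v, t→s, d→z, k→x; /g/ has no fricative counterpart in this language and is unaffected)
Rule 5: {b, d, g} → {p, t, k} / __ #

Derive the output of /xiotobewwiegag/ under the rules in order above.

xiozovewiegak

Rule 1 (intervocalic voicing): /t/ is a voiceless stop between vowels /o/ and /o/, so it voices to [d]. /xiotobewwiegag/ → xiodobewwiegag.
Rule 2 (stop-cluster a-epenthesis): no segment meets the environment; /xiodobewwiegag/ is unchanged.
Rule 3 (degemination): /ww/ is a geminate; the first /w/ deletes. /xiodobewwiegag/ → xiodobewiegag.
Rule 4 (intervocalic spirantization): /d/ is a stop between vowels /o/ and /o/, so it spirantizes to the fricative [z]. /b/ is a stop between vowels /o/ and /e/, so it spirantizes to the fricative [v]. /xiodobewiegag/ → xiozovewiegag.
Rule 5 (final devoicing): /g/ is a voiced stop in word-final position, so it devoices to [k]. /xiozovewiegag/ → xiozovewiegak.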